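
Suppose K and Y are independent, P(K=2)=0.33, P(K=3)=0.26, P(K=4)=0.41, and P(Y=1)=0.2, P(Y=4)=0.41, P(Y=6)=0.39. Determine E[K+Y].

7.26

E[K+Y] = Σ_k Σ_y (k+y) · P(K=k)P(Y=y)
 = 3·0.066 + 6·0.1353 + 8·0.1287 + 4·0.052 + 7·0.1066 + 9·0.1014 + 5·0.082 + 8·0.1681 + 10·0.1599
 = 0.198 + 0.8118 + 1.0296 + 0.208 + 0.7462 + 0.9126 + 0.41 + 1.3448 + 1.599
 = 7.26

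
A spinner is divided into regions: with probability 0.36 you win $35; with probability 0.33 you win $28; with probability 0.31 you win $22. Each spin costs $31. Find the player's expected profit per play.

-2.34

E[payout] = 35·0.36 + 28·0.33 + 22·0.31
 = 12.6 + 9.24 + 6.82
 = 28.66
Net = 28.66 - 31 = -2.34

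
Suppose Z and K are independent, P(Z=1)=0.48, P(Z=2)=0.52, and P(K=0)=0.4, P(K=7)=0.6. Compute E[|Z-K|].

3.896

E[|Z-K|] = Σ_z Σ_k |z-k| · P(Z=z)P(K=k)
 = 1·0.192 + 6·0.288 + 2·0.208 + 5·0.312
 = 0.192 + 1.728 + 0.416 + 1.56
 = 3.896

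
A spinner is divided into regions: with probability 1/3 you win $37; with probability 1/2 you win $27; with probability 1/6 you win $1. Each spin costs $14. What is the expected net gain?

E[payout] = 37·1/3 + 27·1/2 + 1·1/6
 = 37/3 + 27/2 + 1/6
 = 26
Net = 26 - 14 = 12

12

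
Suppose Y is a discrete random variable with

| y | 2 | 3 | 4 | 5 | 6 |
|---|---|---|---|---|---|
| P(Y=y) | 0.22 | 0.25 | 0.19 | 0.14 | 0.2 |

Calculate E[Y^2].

16.87

E[Y^2] = Σ y^2·P(Y=y)
 = 4·0.22 + 9·0.25 + 16·0.19 + 25·0.14 + 36·0.2
 = 0.88 + 2.25 + 3.04 + 3.5 + 7.2
 = 16.87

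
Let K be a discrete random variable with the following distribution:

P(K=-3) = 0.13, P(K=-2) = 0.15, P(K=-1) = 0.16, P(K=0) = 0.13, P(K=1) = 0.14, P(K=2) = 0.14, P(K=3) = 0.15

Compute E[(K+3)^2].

E[(K+3)^2] = Σ (k+3)^2·P(K=k)
 = 0·0.13 + 1·0.15 + 4·0.16 + 9·0.13 + 16·0.14 + 25·0.14 + 36·0.15
 = 0 + 0.15 + 0.64 + 1.17 + 2.24 + 3.5 + 5.4
 = 13.1

13.1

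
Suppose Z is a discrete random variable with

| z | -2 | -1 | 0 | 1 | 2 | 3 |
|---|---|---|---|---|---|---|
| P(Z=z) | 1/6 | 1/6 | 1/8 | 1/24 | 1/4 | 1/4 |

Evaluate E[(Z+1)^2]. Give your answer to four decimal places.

E[(Z+1)^2] = Σ (z+1)^2·P(Z=z)
 = 1·1/6 + 0·1/6 + 1·1/8 + 4·1/24 + 9·1/4 + 16·1/4
 = 1/6 + 0 + 1/8 + 1/6 + 9/4 + 4
 = 161/24

6.7083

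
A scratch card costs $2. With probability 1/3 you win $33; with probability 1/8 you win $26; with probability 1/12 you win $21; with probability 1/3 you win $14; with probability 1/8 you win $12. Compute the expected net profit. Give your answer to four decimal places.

20.1667

E[payout] = 33·1/3 + 26·1/8 + 21·1/12 + 14·1/3 + 12·1/8
 = 11 + 13/4 + 7/4 + 14/3 + 3/2
 = 133/6
Net = 133/6 - 2 = 121/6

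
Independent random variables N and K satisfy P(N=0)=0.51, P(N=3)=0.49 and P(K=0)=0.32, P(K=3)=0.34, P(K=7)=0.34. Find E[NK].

4.998

E[NK] = Σ_n Σ_k nk · P(N=n)P(K=k)
 = 0·0.1632 + 0·0.1734 + 0·0.1734 + 0·0.1568 + 9·0.1666 + 21·0.1666
 = 0 + 0 + 0 + 0 + 1.4994 + 3.4986
 = 4.998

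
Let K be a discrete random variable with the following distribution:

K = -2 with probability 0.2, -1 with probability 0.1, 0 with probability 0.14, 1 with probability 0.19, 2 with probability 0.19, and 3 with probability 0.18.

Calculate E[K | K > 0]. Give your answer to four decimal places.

P(K > 0) = 0.19 + 0.19 + 0.18 = 0.56.
E[K | K > 0] = [1·0.19 + 2·0.19 + 3·0.18] / 0.56
 = 1.11 / 0.56
 = 111/56

1.9821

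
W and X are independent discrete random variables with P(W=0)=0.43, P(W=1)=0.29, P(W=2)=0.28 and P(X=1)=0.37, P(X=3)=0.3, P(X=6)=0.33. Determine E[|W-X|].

E[|W-X|] = Σ_w Σ_x |w-x| · P(W=w)P(X=x)
 = 1·0.1591 + 3·0.129 + 6·0.1419 + 0·0.1073 + 2·0.087 + 5·0.0957 + 1·0.1036 + 1·0.084 + 4·0.0924
 = 0.1591 + 0.387 + 0.8514 + 0 + 0.174 + 0.4785 + 0.1036 + 0.084 + 0.3696
 = 2.6072

2.6072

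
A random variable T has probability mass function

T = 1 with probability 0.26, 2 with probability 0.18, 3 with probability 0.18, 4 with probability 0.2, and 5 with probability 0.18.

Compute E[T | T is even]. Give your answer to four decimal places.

P(T is even) = 0.18 + 0.2 = 0.38.
E[T | T is even] = [2·0.18 + 4·0.2] / 0.38
 = 1.16 / 0.38
 = 58/19

3.0526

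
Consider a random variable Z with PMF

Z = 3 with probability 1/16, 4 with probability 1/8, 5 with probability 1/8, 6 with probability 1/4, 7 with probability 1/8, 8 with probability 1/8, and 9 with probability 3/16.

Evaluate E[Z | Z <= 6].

P(Z <= 6) = 1/16 + 1/8 + 1/8 + 1/4 = 9/16.
E[Z | Z <= 6] = [3·1/16 + 4·1/8 + 5·1/8 + 6·1/4] / (9/16)
 = 45/16 / (9/16)
 = 5

5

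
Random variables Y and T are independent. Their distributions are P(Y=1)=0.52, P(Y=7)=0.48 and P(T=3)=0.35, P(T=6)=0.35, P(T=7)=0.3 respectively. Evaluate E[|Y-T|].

3.05

E[|Y-T|] = Σ_y Σ_t |y-t| · P(Y=y)P(T=t)
 = 2·0.182 + 5·0.182 + 6·0.156 + 4·0.168 + 1·0.168 + 0·0.144
 = 0.364 + 0.91 + 0.936 + 0.672 + 0.168 + 0
 = 3.05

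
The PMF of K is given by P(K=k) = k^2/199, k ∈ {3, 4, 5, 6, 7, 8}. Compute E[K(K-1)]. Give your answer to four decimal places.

37.5276

E[K(K-1)] = Σ k(k-1)·P(K=k)
 = 6·9/199 + 12·16/199 + 20·25/199 + 30·36/199 + 42·49/199 + 56·64/199
 = 54/199 + 192/199 + 500/199 + 1080/199 + 2058/199 + 3584/199
 = 7468/199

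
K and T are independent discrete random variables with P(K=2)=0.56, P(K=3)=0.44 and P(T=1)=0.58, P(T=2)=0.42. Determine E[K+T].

3.86

E[K+T] = Σ_k Σ_t (k+t) · P(K=k)P(T=t)
 = 3·0.3248 + 4·0.2352 + 4·0.2552 + 5·0.1848
 = 0.9744 + 0.9408 + 1.0208 + 0.924
 = 3.86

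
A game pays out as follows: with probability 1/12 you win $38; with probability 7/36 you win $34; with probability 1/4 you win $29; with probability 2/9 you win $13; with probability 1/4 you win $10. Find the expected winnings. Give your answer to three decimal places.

E[payout] = 38·1/12 + 34·7/36 + 29·1/4 + 13·2/9 + 10·1/4
 = 19/6 + 119/18 + 29/4 + 26/9 + 5/2
 = 269/12

22.417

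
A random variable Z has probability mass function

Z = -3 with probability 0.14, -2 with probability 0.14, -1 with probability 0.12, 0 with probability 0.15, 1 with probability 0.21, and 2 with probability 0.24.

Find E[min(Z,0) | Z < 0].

P(Z < 0) = 0.14 + 0.14 + 0.12 = 0.4.
E[min(Z,0) | Z < 0] = [(-3)·0.14 + (-2)·0.14 + (-1)·0.12] / 0.4
 = -0.82 / 0.4
 = -41/20

-2.05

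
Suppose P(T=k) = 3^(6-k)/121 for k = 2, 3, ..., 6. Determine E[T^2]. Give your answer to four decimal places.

6.7934

E[T^2] = Σ t^2·P(T=t)
 = 4·81/121 + 9·27/121 + 16·9/121 + 25·3/121 + 36·1/121
 = 324/121 + 243/121 + 144/121 + 75/121 + 36/121
 = 822/121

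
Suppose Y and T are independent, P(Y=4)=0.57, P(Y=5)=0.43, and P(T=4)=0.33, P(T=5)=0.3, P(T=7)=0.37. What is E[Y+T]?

9.84

E[Y+T] = Σ_y Σ_t (y+t) · P(Y=y)P(T=t)
 = 8·0.1881 + 9·0.171 + 11·0.2109 + 9·0.1419 + 10·0.129 + 12·0.1591
 = 1.5048 + 1.539 + 2.3199 + 1.2771 + 1.29 + 1.9092
 = 9.84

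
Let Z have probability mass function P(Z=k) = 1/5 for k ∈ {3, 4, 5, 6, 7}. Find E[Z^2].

27

E[Z^2] = Σ z^2·P(Z=z)
 = 9·1/5 + 16·1/5 + 25·1/5 + 36·1/5 + 49·1/5
 = 9/5 + 16/5 + 5 + 36/5 + 49/5
 = 27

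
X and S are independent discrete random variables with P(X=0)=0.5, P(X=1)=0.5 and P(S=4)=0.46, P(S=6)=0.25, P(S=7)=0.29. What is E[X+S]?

E[X+S] = Σ_x Σ_s (x+s) · P(X=x)P(S=s)
 = 4·0.23 + 6·0.125 + 7·0.145 + 5·0.23 + 7·0.125 + 8·0.145
 = 0.92 + 0.75 + 1.015 + 1.15 + 0.875 + 1.16
 = 5.87

5.87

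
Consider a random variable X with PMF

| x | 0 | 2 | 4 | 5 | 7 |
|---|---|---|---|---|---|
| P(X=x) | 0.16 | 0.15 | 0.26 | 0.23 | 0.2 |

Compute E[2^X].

37.88

E[2^X] = Σ 2^x·P(X=x)
 = 1·0.16 + 4·0.15 + 16·0.26 + 32·0.23 + 128·0.2
 = 0.16 + 0.6 + 4.16 + 7.36 + 25.6
 = 37.88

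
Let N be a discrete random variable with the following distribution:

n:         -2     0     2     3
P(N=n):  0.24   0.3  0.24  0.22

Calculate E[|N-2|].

1.78

E[|N-2|] = Σ |n-2|·P(N=n)
 = 4·0.24 + 2·0.3 + 0·0.24 + 1·0.22
 = 0.96 + 0.6 + 0 + 0.22
 = 1.78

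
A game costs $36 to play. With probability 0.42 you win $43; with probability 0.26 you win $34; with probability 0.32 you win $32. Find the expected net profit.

1.14

E[payout] = 43·0.42 + 34·0.26 + 32·0.32
 = 18.06 + 8.84 + 10.24
 = 37.14
Net = 37.14 - 36 = 1.14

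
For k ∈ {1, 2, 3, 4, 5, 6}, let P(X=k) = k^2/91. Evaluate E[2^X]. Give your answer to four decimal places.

E[2^X] = Σ 2^x·P(X=x)
 = 2·1/91 + 4·4/91 + 8·9/91 + 16·16/91 + 32·25/91 + 64·36/91
 = 2/91 + 16/91 + 72/91 + 256/91 + 800/91 + 2304/91
 = 3450/91

37.9121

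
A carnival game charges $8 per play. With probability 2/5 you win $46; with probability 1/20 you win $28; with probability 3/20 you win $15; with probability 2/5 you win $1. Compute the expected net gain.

14.45

E[payout] = 46·2/5 + 28·1/20 + 15·3/20 + 1·2/5
 = 92/5 + 7/5 + 9/4 + 2/5
 = 449/20
Net = 449/20 - 8 = 289/20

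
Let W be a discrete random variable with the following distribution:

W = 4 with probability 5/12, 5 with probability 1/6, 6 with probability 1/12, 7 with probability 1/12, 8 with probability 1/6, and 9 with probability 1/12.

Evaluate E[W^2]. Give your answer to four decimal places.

E[W^2] = Σ w^2·P(W=w)
 = 16·5/12 + 25·1/6 + 36·1/12 + 49·1/12 + 64·1/6 + 81·1/12
 = 20/3 + 25/6 + 3 + 49/12 + 32/3 + 27/4
 = 106/3

35.3333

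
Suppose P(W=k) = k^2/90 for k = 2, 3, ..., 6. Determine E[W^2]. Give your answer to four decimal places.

E[W^2] = Σ w^2·P(W=w)
 = 4·2/45 + 9·1/10 + 16·8/45 + 25·5/18 + 36·2/5
 = 8/45 + 9/10 + 128/45 + 125/18 + 72/5
 = 379/15

25.2667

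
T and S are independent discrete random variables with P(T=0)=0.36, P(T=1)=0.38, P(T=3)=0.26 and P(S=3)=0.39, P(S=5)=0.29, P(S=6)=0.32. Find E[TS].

E[TS] = Σ_t Σ_s ts · P(T=t)P(S=s)
 = 0·0.1404 + 0·0.1044 + 0·0.1152 + 3·0.1482 + 5·0.1102 + 6·0.1216 + 9·0.1014 + 15·0.0754 + 18·0.0832
 = 0 + 0 + 0 + 0.4446 + 0.551 + 0.7296 + 0.9126 + 1.131 + 1.4976
 = 5.2664

5.2664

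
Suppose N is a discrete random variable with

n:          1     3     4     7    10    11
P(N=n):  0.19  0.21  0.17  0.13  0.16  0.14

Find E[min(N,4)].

3.22

E[min(N,4)] = Σ min(n,4)·P(N=n)
 = 1·0.19 + 3·0.21 + 4·0.17 + 4·0.13 + 4·0.16 + 4·0.14
 = 0.19 + 0.63 + 0.68 + 0.52 + 0.64 + 0.56
 = 3.22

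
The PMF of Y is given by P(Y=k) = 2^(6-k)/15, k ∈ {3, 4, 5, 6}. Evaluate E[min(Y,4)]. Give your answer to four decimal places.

3.4667

E[min(Y,4)] = Σ min(y,4)·P(Y=y)
 = 3·8/15 + 4·4/15 + 4·2/15 + 4·1/15
 = 8/5 + 16/15 + 8/15 + 4/15
 = 52/15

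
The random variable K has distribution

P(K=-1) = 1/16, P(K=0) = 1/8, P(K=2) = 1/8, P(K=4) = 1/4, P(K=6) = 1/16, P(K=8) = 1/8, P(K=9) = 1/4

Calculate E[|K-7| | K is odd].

P(K is odd) = 1/16 + 1/4 = 5/16.
E[|K-7| | K is odd] = [8·1/16 + 2·1/4] / (5/16)
 = 1 / (5/16)
 = 16/5

3.2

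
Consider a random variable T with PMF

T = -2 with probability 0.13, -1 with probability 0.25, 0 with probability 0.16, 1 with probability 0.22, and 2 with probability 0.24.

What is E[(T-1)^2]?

2.57

E[(T-1)^2] = Σ (t-1)^2·P(T=t)
 = 9·0.13 + 4·0.25 + 1·0.16 + 0·0.22 + 1·0.24
 = 1.17 + 1 + 0.16 + 0 + 0.24
 = 2.57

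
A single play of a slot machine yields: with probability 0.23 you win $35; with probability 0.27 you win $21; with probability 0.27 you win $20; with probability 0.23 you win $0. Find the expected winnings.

E[payout] = 35·0.23 + 21·0.27 + 20·0.27 + 0·0.23
 = 8.05 + 5.67 + 5.4 + 0
 = 19.12

19.12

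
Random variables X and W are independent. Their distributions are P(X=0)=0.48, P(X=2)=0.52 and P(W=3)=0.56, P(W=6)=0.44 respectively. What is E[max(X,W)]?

4.32

E[max(X,W)] = Σ_x Σ_w max(x,w) · P(X=x)P(W=w)
 = 3·0.2688 + 6·0.2112 + 3·0.2912 + 6·0.2288
 = 0.8064 + 1.2672 + 0.8736 + 1.3728
 = 4.32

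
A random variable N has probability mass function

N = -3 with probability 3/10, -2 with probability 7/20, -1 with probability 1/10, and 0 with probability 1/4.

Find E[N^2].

E[N^2] = Σ n^2·P(N=n)
 = 9·3/10 + 4·7/20 + 1·1/10 + 0·1/4
 = 27/10 + 7/5 + 1/10 + 0
 = 21/5

4.2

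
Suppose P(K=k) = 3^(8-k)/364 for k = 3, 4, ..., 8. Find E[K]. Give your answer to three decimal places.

E[K] = Σ k·P(K=k)
 = 3·243/364 + 4·81/364 + 5·27/364 + 6·9/364 + 7·3/364 + 8·1/364
 = 729/364 + 81/91 + 135/364 + 27/182 + 3/52 + 2/91
 = 1271/364

3.492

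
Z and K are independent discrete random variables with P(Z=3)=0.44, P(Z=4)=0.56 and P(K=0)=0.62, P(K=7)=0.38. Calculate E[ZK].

9.4696

E[ZK] = Σ_z Σ_k zk · P(Z=z)P(K=k)
 = 0·0.2728 + 21·0.1672 + 0·0.3472 + 28·0.2128
 = 0 + 3.5112 + 0 + 5.9584
 = 9.4696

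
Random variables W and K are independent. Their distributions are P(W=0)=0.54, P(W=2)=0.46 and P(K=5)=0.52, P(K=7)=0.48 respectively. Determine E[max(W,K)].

5.96

E[max(W,K)] = Σ_w Σ_k max(w,k) · P(W=w)P(K=k)
 = 5·0.2808 + 7·0.2592 + 5·0.2392 + 7·0.2208
 = 1.404 + 1.8144 + 1.196 + 1.5456
 = 5.96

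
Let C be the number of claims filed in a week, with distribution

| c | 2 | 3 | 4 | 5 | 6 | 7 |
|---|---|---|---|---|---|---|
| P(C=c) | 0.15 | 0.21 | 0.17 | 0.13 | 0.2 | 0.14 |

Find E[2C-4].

4.88

E[2C-4] = Σ (2c-4)·P(C=c)
 = 0·0.15 + 2·0.21 + 4·0.17 + 6·0.13 + 8·0.2 + 10·0.14
 = 0 + 0.42 + 0.68 + 0.78 + 1.6 + 1.4
 = 4.88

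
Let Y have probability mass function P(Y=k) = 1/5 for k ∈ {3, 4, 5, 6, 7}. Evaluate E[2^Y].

E[2^Y] = Σ 2^y·P(Y=y)
 = 8·1/5 + 16·1/5 + 32·1/5 + 64·1/5 + 128·1/5
 = 8/5 + 16/5 + 32/5 + 64/5 + 128/5
 = 248/5

49.6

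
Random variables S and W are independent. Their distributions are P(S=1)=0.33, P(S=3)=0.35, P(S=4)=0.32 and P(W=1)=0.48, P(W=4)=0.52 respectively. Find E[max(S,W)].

E[max(S,W)] = Σ_s Σ_w max(s,w) · P(S=s)P(W=w)
 = 1·0.1584 + 4·0.1716 + 3·0.168 + 4·0.182 + 4·0.1536 + 4·0.1664
 = 0.1584 + 0.6864 + 0.504 + 0.728 + 0.6144 + 0.6656
 = 3.3568

3.3568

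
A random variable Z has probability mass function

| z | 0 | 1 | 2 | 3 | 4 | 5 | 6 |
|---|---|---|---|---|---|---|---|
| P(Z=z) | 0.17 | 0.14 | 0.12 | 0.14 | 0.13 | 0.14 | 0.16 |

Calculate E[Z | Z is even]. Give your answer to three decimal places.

2.966

P(Z is even) = 0.17 + 0.12 + 0.13 + 0.16 = 0.58.
E[Z | Z is even] = [0·0.17 + 2·0.12 + 4·0.13 + 6·0.16] / 0.58
 = 1.72 / 0.58
 = 86/29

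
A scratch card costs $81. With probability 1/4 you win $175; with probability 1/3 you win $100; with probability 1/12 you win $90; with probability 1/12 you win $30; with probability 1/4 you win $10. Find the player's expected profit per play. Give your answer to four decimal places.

8.5833

E[payout] = 175·1/4 + 100·1/3 + 90·1/12 + 30·1/12 + 10·1/4
 = 175/4 + 100/3 + 15/2 + 5/2 + 5/2
 = 1075/12
Net = 1075/12 - 81 = 103/12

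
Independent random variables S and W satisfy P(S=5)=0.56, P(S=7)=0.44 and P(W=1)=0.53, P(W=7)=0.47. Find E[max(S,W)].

6.4064

E[max(S,W)] = Σ_s Σ_w max(s,w) · P(S=s)P(W=w)
 = 5·0.2968 + 7·0.2632 + 7·0.2332 + 7·0.2068
 = 1.484 + 1.8424 + 1.6324 + 1.4476
 = 6.4064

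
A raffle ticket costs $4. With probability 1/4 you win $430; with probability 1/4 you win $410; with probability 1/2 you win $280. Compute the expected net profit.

346

E[payout] = 430·1/4 + 410·1/4 + 280·1/2
 = 215/2 + 205/2 + 140
 = 350
Net = 350 - 4 = 346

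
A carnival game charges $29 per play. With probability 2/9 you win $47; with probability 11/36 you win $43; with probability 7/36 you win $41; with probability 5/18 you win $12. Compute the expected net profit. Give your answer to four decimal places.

E[payout] = 47·2/9 + 43·11/36 + 41·7/36 + 12·5/18
 = 94/9 + 473/36 + 287/36 + 10/3
 = 314/9
Net = 314/9 - 29 = 53/9

5.8889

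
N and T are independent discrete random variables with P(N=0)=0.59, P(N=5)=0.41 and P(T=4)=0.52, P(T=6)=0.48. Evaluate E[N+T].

7.01

E[N+T] = Σ_n Σ_t (n+t) · P(N=n)P(T=t)
 = 4·0.3068 + 6·0.2832 + 9·0.2132 + 11·0.1968
 = 1.2272 + 1.6992 + 1.9188 + 2.1648
 = 7.01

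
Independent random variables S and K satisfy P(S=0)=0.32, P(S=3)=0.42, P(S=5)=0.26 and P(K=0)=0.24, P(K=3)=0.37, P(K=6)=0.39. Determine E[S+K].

E[S+K] = Σ_s Σ_k (s+k) · P(S=s)P(K=k)
 = 0·0.0768 + 3·0.1184 + 6·0.1248 + 3·0.1008 + 6·0.1554 + 9·0.1638 + 5·0.0624 + 8·0.0962 + 11·0.1014
 = 0 + 0.3552 + 0.7488 + 0.3024 + 0.9324 + 1.4742 + 0.312 + 0.7696 + 1.1154
 = 6.01

6.01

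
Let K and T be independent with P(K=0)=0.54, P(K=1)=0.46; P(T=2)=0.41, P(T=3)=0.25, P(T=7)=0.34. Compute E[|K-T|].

3.49

E[|K-T|] = Σ_k Σ_t |k-t| · P(K=k)P(T=t)
 = 2·0.2214 + 3·0.135 + 7·0.1836 + 1·0.1886 + 2·0.115 + 6·0.1564
 = 0.4428 + 0.405 + 1.2852 + 0.1886 + 0.23 + 0.9384
 = 3.49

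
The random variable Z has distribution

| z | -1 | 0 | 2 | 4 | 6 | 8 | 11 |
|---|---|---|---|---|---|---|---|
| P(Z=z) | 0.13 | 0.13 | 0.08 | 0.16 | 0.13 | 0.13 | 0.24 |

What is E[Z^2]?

E[Z^2] = Σ z^2·P(Z=z)
 = 1·0.13 + 0·0.13 + 4·0.08 + 16·0.16 + 36·0.13 + 64·0.13 + 121·0.24
 = 0.13 + 0 + 0.32 + 2.56 + 4.68 + 8.32 + 29.04
 = 45.05

45.05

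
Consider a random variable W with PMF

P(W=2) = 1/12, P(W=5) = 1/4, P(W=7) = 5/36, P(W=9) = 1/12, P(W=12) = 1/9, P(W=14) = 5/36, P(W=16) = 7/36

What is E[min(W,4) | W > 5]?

4

P(W > 5) = 5/36 + 1/12 + 1/9 + 5/36 + 7/36 = 2/3.
E[min(W,4) | W > 5] = [4·5/36 + 4·1/12 + 4·1/9 + 4·5/36 + 4·7/36] / (2/3)
 = 8/3 / (2/3)
 = 4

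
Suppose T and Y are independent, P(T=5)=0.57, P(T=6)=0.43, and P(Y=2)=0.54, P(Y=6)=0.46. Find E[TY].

20.8512

E[TY] = Σ_t Σ_y ty · P(T=t)P(Y=y)
 = 10·0.3078 + 30·0.2622 + 12·0.2322 + 36·0.1978
 = 3.078 + 7.866 + 2.7864 + 7.1208
 = 20.8512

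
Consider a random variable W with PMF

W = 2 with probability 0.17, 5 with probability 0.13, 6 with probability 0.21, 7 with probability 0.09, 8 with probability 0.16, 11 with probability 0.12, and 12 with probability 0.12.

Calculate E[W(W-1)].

51.02

E[W(W-1)] = Σ w(w-1)·P(W=w)
 = 2·0.17 + 20·0.13 + 30·0.21 + 42·0.09 + 56·0.16 + 110·0.12 + 132·0.12
 = 0.34 + 2.6 + 6.3 + 3.78 + 8.96 + 13.2 + 15.84
 = 51.02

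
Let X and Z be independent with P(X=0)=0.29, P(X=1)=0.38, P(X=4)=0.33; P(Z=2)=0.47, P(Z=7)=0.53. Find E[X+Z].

E[X+Z] = Σ_x Σ_z (x+z) · P(X=x)P(Z=z)
 = 2·0.1363 + 7·0.1537 + 3·0.1786 + 8·0.2014 + 6·0.1551 + 11·0.1749
 = 0.2726 + 1.0759 + 0.5358 + 1.6112 + 0.9306 + 1.9239
 = 6.35

6.35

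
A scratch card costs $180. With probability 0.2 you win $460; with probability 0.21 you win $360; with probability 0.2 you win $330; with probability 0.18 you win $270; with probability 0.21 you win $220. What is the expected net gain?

148.4

E[payout] = 460·0.2 + 360·0.21 + 330·0.2 + 270·0.18 + 220·0.21
 = 92 + 75.6 + 66 + 48.6 + 46.2
 = 328.4
Net = 328.4 - 180 = 148.4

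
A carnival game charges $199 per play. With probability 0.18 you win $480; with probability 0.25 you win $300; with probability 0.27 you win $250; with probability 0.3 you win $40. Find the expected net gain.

41.9

E[payout] = 480·0.18 + 300·0.25 + 250·0.27 + 40·0.3
 = 86.4 + 75 + 67.5 + 12
 = 240.9
Net = 240.9 - 199 = 41.9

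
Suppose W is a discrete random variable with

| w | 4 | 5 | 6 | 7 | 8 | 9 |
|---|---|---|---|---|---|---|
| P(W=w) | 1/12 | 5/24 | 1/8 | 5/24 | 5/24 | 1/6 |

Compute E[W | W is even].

6.6

P(W is even) = 1/12 + 1/8 + 5/24 = 5/12.
E[W | W is even] = [4·1/12 + 6·1/8 + 8·5/24] / (5/12)
 = 11/4 / (5/12)
 = 33/5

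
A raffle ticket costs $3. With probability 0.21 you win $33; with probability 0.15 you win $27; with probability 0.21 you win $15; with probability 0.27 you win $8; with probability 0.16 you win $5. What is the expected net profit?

E[payout] = 33·0.21 + 27·0.15 + 15·0.21 + 8·0.27 + 5·0.16
 = 6.93 + 4.05 + 3.15 + 2.16 + 0.8
 = 17.09
Net = 17.09 - 3 = 14.09

14.09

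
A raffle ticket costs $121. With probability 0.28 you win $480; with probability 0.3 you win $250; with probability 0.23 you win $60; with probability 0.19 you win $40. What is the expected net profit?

109.8

E[payout] = 480·0.28 + 250·0.3 + 60·0.23 + 40·0.19
 = 134.4 + 75 + 13.8 + 7.6
 = 230.8
Net = 230.8 - 121 = 109.8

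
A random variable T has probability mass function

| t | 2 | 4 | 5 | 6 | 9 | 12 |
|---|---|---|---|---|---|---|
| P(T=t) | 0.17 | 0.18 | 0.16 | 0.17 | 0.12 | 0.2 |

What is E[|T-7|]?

E[|T-7|] = Σ |t-7|·P(T=t)
 = 5·0.17 + 3·0.18 + 2·0.16 + 1·0.17 + 2·0.12 + 5·0.2
 = 0.85 + 0.54 + 0.32 + 0.17 + 0.24 + 1
 = 3.12

3.12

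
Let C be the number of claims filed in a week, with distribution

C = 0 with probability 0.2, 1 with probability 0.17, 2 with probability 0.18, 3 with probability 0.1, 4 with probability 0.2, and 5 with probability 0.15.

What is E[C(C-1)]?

E[C(C-1)] = Σ c(c-1)·P(C=c)
 = 0·0.2 + 0·0.17 + 2·0.18 + 6·0.1 + 12·0.2 + 20·0.15
 = 0 + 0 + 0.36 + 0.6 + 2.4 + 3
 = 6.36

6.36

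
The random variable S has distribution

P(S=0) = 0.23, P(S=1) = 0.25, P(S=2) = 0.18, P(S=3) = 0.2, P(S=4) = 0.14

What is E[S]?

1.77

E[S] = Σ s·P(S=s)
 = 0·0.23 + 1·0.25 + 2·0.18 + 3·0.2 + 4·0.14
 = 0 + 0.25 + 0.36 + 0.6 + 0.56
 = 1.77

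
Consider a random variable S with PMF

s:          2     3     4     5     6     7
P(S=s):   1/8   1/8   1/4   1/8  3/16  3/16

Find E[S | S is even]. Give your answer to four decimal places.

4.2222

P(S is even) = 1/8 + 1/4 + 3/16 = 9/16.
E[S | S is even] = [2·1/8 + 4·1/4 + 6·3/16] / (9/16)
 = 19/8 / (9/16)
 = 38/9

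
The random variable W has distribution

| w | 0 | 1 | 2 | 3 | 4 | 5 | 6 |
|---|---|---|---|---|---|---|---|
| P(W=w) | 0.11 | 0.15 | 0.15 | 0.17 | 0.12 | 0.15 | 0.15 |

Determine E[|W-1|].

2.31

E[|W-1|] = Σ |w-1|·P(W=w)
 = 1·0.11 + 0·0.15 + 1·0.15 + 2·0.17 + 3·0.12 + 4·0.15 + 5·0.15
 = 0.11 + 0 + 0.15 + 0.34 + 0.36 + 0.6 + 0.75
 = 2.31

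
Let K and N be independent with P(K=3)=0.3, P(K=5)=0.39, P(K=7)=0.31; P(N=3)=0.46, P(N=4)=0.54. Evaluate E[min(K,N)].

E[min(K,N)] = Σ_k Σ_n min(k,n) · P(K=k)P(N=n)
 = 3·0.138 + 3·0.162 + 3·0.1794 + 4·0.2106 + 3·0.1426 + 4·0.1674
 = 0.414 + 0.486 + 0.5382 + 0.8424 + 0.4278 + 0.6696
 = 3.378

3.378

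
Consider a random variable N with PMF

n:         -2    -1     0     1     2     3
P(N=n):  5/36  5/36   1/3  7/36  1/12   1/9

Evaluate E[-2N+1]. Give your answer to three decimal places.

0.444

E[-2N+1] = Σ (-2n+1)·P(N=n)
 = 5·5/36 + 3·5/36 + 1·1/3 + (-1)·7/36 + (-3)·1/12 + (-5)·1/9
 = 25/36 + 5/12 + 1/3 + (-7/36) + (-1/4) + (-5/9)
 = 4/9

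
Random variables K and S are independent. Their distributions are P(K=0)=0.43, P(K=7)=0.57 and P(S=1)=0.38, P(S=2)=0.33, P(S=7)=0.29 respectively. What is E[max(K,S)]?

5.3101

E[max(K,S)] = Σ_k Σ_s max(k,s) · P(K=k)P(S=s)
 = 1·0.1634 + 2·0.1419 + 7·0.1247 + 7·0.2166 + 7·0.1881 + 7·0.1653
 = 0.1634 + 0.2838 + 0.8729 + 1.5162 + 1.3167 + 1.1571
 = 5.3101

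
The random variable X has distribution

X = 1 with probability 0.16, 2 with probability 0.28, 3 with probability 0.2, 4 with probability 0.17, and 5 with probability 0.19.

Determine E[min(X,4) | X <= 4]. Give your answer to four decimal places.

P(X <= 4) = 0.16 + 0.28 + 0.2 + 0.17 = 0.81.
E[min(X,4) | X <= 4] = [1·0.16 + 2·0.28 + 3·0.2 + 4·0.17] / 0.81
 = 2 / 0.81
 = 200/81

2.4691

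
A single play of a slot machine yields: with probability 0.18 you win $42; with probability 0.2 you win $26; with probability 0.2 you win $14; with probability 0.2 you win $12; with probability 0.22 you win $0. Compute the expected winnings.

17.96

E[payout] = 42·0.18 + 26·0.2 + 14·0.2 + 12·0.2 + 0·0.22
 = 7.56 + 5.2 + 2.8 + 2.4 + 0
 = 17.96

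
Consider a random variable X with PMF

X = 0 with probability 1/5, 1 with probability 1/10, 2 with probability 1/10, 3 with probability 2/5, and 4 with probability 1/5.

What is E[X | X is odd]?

P(X is odd) = 1/10 + 2/5 = 1/2.
E[X | X is odd] = [1·1/10 + 3·2/5] / (1/2)
 = 13/10 / (1/2)
 = 13/5

2.6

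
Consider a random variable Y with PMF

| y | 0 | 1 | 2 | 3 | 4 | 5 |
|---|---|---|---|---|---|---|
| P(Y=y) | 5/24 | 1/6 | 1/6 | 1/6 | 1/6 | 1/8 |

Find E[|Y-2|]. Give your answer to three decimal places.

1.458

E[|Y-2|] = Σ |y-2|·P(Y=y)
 = 2·5/24 + 1·1/6 + 0·1/6 + 1·1/6 + 2·1/6 + 3·1/8
 = 5/12 + 1/6 + 0 + 1/6 + 1/3 + 3/8
 = 35/24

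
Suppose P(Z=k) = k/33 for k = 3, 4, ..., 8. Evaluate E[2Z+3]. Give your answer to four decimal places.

15.0606

E[2Z+3] = Σ (2z+3)·P(Z=z)
 = 9·1/11 + 11·4/33 + 13·5/33 + 15·2/11 + 17·7/33 + 19·8/33
 = 9/11 + 4/3 + 65/33 + 30/11 + 119/33 + 152/33
 = 497/33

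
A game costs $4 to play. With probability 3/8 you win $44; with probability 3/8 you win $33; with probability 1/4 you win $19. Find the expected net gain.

E[payout] = 44·3/8 + 33·3/8 + 19·1/4
 = 33/2 + 99/8 + 19/4
 = 269/8
Net = 269/8 - 4 = 237/8

29.625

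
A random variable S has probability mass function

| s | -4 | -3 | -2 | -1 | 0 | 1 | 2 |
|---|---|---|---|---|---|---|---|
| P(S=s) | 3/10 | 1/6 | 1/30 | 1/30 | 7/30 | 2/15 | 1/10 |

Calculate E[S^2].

7

E[S^2] = Σ s^2·P(S=s)
 = 16·3/10 + 9·1/6 + 4·1/30 + 1·1/30 + 0·7/30 + 1·2/15 + 4·1/10
 = 24/5 + 3/2 + 2/15 + 1/30 + 0 + 2/15 + 2/5
 = 7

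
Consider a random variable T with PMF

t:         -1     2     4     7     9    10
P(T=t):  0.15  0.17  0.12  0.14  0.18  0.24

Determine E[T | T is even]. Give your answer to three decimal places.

6.075

P(T is even) = 0.17 + 0.12 + 0.24 = 0.53.
E[T | T is even] = [2·0.17 + 4·0.12 + 10·0.24] / 0.53
 = 3.22 / 0.53
 = 322/53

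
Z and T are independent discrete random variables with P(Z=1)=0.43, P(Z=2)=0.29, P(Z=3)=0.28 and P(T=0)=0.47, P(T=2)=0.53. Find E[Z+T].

2.91

E[Z+T] = Σ_z Σ_t (z+t) · P(Z=z)P(T=t)
 = 1·0.2021 + 3·0.2279 + 2·0.1363 + 4·0.1537 + 3·0.1316 + 5·0.1484
 = 0.2021 + 0.6837 + 0.2726 + 0.6148 + 0.3948 + 0.742
 = 2.91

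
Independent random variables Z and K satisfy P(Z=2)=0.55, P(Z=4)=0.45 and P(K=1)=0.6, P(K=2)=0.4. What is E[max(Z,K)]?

E[max(Z,K)] = Σ_z Σ_k max(z,k) · P(Z=z)P(K=k)
 = 2·0.33 + 2·0.22 + 4·0.27 + 4·0.18
 = 0.66 + 0.44 + 1.08 + 0.72
 = 2.9

2.9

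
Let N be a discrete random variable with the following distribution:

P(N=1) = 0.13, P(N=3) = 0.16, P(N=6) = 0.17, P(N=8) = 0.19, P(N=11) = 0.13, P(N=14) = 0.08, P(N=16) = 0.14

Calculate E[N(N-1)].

79.16

E[N(N-1)] = Σ n(n-1)·P(N=n)
 = 0·0.13 + 6·0.16 + 30·0.17 + 56·0.19 + 110·0.13 + 182·0.08 + 240·0.14
 = 0 + 0.96 + 5.1 + 10.64 + 14.3 + 14.56 + 33.6
 = 79.16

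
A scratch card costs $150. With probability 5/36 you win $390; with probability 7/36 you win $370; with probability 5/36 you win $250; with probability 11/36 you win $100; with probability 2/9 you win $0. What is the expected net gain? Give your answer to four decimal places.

E[payout] = 390·5/36 + 370·7/36 + 250·5/36 + 100·11/36 + 0·2/9
 = 325/6 + 1295/18 + 625/18 + 275/9 + 0
 = 3445/18
Net = 3445/18 - 150 = 745/18

41.3889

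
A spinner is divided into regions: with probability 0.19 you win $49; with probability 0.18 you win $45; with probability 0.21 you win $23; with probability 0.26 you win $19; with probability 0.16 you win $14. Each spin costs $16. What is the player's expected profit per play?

E[payout] = 49·0.19 + 45·0.18 + 23·0.21 + 19·0.26 + 14·0.16
 = 9.31 + 8.1 + 4.83 + 4.94 + 2.24
 = 29.42
Net = 29.42 - 16 = 13.42

13.42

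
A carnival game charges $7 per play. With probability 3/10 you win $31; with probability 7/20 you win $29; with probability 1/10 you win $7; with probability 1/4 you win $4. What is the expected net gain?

E[payout] = 31·3/10 + 29·7/20 + 7·1/10 + 4·1/4
 = 93/10 + 203/20 + 7/10 + 1
 = 423/20
Net = 423/20 - 7 = 283/20

14.15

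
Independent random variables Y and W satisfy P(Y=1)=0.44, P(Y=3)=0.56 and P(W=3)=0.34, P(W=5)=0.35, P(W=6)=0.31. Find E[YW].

9.8156

E[YW] = Σ_y Σ_w yw · P(Y=y)P(W=w)
 = 3·0.1496 + 5·0.154 + 6·0.1364 + 9·0.1904 + 15·0.196 + 18·0.1736
 = 0.4488 + 0.77 + 0.8184 + 1.7136 + 2.94 + 3.1248
 = 9.8156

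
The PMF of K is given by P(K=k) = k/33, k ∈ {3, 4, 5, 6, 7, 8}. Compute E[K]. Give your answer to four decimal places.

E[K] = Σ k·P(K=k)
 = 3·1/11 + 4·4/33 + 5·5/33 + 6·2/11 + 7·7/33 + 8·8/33
 = 3/11 + 16/33 + 25/33 + 12/11 + 49/33 + 64/33
 = 199/33

6.0303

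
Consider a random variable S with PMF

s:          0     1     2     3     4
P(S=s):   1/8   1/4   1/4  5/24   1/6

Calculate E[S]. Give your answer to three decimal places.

E[S] = Σ s·P(S=s)
 = 0·1/8 + 1·1/4 + 2·1/4 + 3·5/24 + 4·1/6
 = 0 + 1/4 + 1/2 + 5/8 + 2/3
 = 49/24

2.042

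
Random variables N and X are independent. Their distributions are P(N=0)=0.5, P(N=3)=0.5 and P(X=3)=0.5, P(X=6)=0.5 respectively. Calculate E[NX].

6.75

E[NX] = Σ_n Σ_x nx · P(N=n)P(X=x)
 = 0·0.25 + 0·0.25 + 9·0.25 + 18·0.25
 = 0 + 0 + 2.25 + 4.5
 = 6.75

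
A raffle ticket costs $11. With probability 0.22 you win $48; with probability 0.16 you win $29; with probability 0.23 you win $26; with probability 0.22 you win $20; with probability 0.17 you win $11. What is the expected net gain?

16.45

E[payout] = 48·0.22 + 29·0.16 + 26·0.23 + 20·0.22 + 11·0.17
 = 10.56 + 4.64 + 5.98 + 4.4 + 1.87
 = 27.45
Net = 27.45 - 11 = 16.45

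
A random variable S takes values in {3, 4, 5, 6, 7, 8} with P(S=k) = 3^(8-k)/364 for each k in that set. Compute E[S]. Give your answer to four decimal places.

E[S] = Σ s·P(S=s)
 = 3·243/364 + 4·81/364 + 5·27/364 + 6·9/364 + 7·3/364 + 8·1/364
 = 729/364 + 81/91 + 135/364 + 27/182 + 3/52 + 2/91
 = 1271/364

3.4918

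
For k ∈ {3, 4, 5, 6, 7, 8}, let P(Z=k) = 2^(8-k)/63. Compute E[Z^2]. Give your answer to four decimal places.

E[Z^2] = Σ z^2·P(Z=z)
 = 9·32/63 + 16·16/63 + 25·8/63 + 36·4/63 + 49·2/63 + 64·1/63
 = 32/7 + 256/63 + 200/63 + 16/7 + 14/9 + 64/63
 = 50/3

16.6667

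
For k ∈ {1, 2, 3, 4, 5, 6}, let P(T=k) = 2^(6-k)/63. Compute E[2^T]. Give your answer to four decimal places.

E[2^T] = Σ 2^t·P(T=t)
 = 2·32/63 + 4·16/63 + 8·8/63 + 16·4/63 + 32·2/63 + 64·1/63
 = 64/63 + 64/63 + 64/63 + 64/63 + 64/63 + 64/63
 = 128/21

6.0952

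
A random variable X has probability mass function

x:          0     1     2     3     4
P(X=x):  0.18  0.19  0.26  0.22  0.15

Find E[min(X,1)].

E[min(X,1)] = Σ min(x,1)·P(X=x)
 = 0·0.18 + 1·0.19 + 1·0.26 + 1·0.22 + 1·0.15
 = 0 + 0.19 + 0.26 + 0.22 + 0.15
 = 0.82

0.82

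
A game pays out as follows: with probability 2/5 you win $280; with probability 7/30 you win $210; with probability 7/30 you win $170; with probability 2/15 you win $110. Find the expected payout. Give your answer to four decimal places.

215.3333

E[payout] = 280·2/5 + 210·7/30 + 170·7/30 + 110·2/15
 = 112 + 49 + 119/3 + 44/3
 = 646/3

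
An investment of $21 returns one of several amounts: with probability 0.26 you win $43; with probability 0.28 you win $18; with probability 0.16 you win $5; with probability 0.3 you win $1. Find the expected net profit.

E[payout] = 43·0.26 + 18·0.28 + 5·0.16 + 1·0.3
 = 11.18 + 5.04 + 0.8 + 0.3
 = 17.32
Net = 17.32 - 21 = -3.68

-3.68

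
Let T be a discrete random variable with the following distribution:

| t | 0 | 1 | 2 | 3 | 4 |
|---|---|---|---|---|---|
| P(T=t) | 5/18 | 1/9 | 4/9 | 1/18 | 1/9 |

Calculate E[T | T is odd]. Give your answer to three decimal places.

1.667

P(T is odd) = 1/9 + 1/18 = 1/6.
E[T | T is odd] = [1·1/9 + 3·1/18] / (1/6)
 = 5/18 / (1/6)
 = 5/3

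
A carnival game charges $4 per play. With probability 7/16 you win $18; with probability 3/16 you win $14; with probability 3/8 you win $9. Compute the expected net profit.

E[payout] = 18·7/16 + 14·3/16 + 9·3/8
 = 63/8 + 21/8 + 27/8
 = 111/8
Net = 111/8 - 4 = 79/8

9.875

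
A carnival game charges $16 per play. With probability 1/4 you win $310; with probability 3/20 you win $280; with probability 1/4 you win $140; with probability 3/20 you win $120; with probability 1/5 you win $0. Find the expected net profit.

E[payout] = 310·1/4 + 280·3/20 + 140·1/4 + 120·3/20 + 0·1/5
 = 155/2 + 42 + 35 + 18 + 0
 = 345/2
Net = 345/2 - 16 = 313/2

156.5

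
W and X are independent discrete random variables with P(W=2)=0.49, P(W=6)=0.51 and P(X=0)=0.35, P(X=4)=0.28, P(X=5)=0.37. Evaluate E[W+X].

E[W+X] = Σ_w Σ_x (w+x) · P(W=w)P(X=x)
 = 2·0.1715 + 6·0.1372 + 7·0.1813 + 6·0.1785 + 10·0.1428 + 11·0.1887
 = 0.343 + 0.8232 + 1.2691 + 1.071 + 1.428 + 2.0757
 = 7.01

7.01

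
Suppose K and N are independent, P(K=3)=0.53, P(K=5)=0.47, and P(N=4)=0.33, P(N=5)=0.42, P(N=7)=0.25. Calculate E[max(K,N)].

E[max(K,N)] = Σ_k Σ_n max(k,n) · P(K=k)P(N=n)
 = 4·0.1749 + 5·0.2226 + 7·0.1325 + 5·0.1551 + 5·0.1974 + 7·0.1175
 = 0.6996 + 1.113 + 0.9275 + 0.7755 + 0.987 + 0.8225
 = 5.3251

5.3251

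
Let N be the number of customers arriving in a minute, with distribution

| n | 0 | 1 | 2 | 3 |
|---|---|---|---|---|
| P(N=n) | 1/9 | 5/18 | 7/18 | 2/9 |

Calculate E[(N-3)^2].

E[(N-3)^2] = Σ (n-3)^2·P(N=n)
 = 9·1/9 + 4·5/18 + 1·7/18 + 0·2/9
 = 1 + 10/9 + 7/18 + 0
 = 5/2

2.5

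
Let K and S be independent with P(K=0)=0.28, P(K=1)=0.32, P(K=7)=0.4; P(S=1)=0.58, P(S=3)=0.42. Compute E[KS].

5.7408

E[KS] = Σ_k Σ_s ks · P(K=k)P(S=s)
 = 0·0.1624 + 0·0.1176 + 1·0.1856 + 3·0.1344 + 7·0.232 + 21·0.168
 = 0 + 0 + 0.1856 + 0.4032 + 1.624 + 3.528
 = 5.7408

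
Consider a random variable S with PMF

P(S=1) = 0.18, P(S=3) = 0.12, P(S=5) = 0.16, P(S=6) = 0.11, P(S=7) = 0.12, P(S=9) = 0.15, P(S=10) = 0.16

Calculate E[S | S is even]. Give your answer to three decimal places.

8.370

P(S is even) = 0.11 + 0.16 = 0.27.
E[S | S is even] = [6·0.11 + 10·0.16] / 0.27
 = 2.26 / 0.27
 = 226/27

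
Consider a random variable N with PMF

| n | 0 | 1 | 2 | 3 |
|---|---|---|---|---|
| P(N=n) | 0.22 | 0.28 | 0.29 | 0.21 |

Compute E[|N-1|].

0.93

E[|N-1|] = Σ |n-1|·P(N=n)
 = 1·0.22 + 0·0.28 + 1·0.29 + 2·0.21
 = 0.22 + 0 + 0.29 + 0.42
 = 0.93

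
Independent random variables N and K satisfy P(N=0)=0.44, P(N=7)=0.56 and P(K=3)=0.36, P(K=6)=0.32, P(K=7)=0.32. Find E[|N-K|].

3.2912

E[|N-K|] = Σ_n Σ_k |n-k| · P(N=n)P(K=k)
 = 3·0.1584 + 6·0.1408 + 7·0.1408 + 4·0.2016 + 1·0.1792 + 0·0.1792
 = 0.4752 + 0.8448 + 0.9856 + 0.8064 + 0.1792 + 0
 = 3.2912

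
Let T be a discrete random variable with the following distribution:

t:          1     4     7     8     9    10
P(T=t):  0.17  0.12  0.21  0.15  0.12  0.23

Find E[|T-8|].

2.46

E[|T-8|] = Σ |t-8|·P(T=t)
 = 7·0.17 + 4·0.12 + 1·0.21 + 0·0.15 + 1·0.12 + 2·0.23
 = 1.19 + 0.48 + 0.21 + 0 + 0.12 + 0.46
 = 2.46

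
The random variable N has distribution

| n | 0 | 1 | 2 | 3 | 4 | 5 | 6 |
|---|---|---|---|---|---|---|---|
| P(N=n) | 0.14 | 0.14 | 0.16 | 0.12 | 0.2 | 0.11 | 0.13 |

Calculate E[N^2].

12.49

E[N^2] = Σ n^2·P(N=n)
 = 0·0.14 + 1·0.14 + 4·0.16 + 9·0.12 + 16·0.2 + 25·0.11 + 36·0.13
 = 0 + 0.14 + 0.64 + 1.08 + 3.2 + 2.75 + 4.68
 = 12.49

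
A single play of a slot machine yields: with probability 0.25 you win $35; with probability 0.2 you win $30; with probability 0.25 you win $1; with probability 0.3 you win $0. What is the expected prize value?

E[payout] = 35·0.25 + 30·0.2 + 1·0.25 + 0·0.3
 = 8.75 + 6 + 0.25 + 0
 = 15

15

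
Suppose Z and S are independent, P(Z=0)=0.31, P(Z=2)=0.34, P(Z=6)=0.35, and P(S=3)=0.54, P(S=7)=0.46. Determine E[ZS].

13.4552

E[ZS] = Σ_z Σ_s zs · P(Z=z)P(S=s)
 = 0·0.1674 + 0·0.1426 + 6·0.1836 + 14·0.1564 + 18·0.189 + 42·0.161
 = 0 + 0 + 1.1016 + 2.1896 + 3.402 + 6.762
 = 13.4552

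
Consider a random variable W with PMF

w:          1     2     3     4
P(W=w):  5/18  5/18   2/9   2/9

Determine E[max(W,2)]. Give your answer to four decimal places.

2.6667

E[max(W,2)] = Σ max(w,2)·P(W=w)
 = 2·5/18 + 2·5/18 + 3·2/9 + 4·2/9
 = 5/9 + 5/9 + 2/3 + 8/9
 = 8/3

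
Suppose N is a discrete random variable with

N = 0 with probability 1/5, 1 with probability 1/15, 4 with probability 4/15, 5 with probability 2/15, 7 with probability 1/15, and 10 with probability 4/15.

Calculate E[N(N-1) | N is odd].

20.5

P(N is odd) = 1/15 + 2/15 + 1/15 = 4/15.
E[N(N-1) | N is odd] = [0·1/15 + 20·2/15 + 42·1/15] / (4/15)
 = 82/15 / (4/15)
 = 41/2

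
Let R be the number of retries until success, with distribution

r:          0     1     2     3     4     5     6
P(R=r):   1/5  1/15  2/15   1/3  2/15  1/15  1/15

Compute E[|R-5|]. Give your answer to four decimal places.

2.5333

E[|R-5|] = Σ |r-5|·P(R=r)
 = 5·1/5 + 4·1/15 + 3·2/15 + 2·1/3 + 1·2/15 + 0·1/15 + 1·1/15
 = 1 + 4/15 + 2/5 + 2/3 + 2/15 + 0 + 1/15
 = 38/15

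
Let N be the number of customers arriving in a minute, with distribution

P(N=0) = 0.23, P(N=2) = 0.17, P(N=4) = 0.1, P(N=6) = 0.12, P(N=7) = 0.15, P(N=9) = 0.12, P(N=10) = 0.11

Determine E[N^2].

E[N^2] = Σ n^2·P(N=n)
 = 0·0.23 + 4·0.17 + 16·0.1 + 36·0.12 + 49·0.15 + 81·0.12 + 100·0.11
 = 0 + 0.68 + 1.6 + 4.32 + 7.35 + 9.72 + 11
 = 34.67

34.67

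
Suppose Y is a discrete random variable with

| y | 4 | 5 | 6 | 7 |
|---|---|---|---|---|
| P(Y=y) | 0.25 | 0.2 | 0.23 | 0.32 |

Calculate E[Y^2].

E[Y^2] = Σ y^2·P(Y=y)
 = 16·0.25 + 25·0.2 + 36·0.23 + 49·0.32
 = 4 + 5 + 8.28 + 15.68
 = 32.96

32.96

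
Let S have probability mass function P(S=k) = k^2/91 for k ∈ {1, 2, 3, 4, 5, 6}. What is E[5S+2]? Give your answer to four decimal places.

E[5S+2] = Σ (5s+2)·P(S=s)
 = 7·1/91 + 12·4/91 + 17·9/91 + 22·16/91 + 27·25/91 + 32·36/91
 = 1/13 + 48/91 + 153/91 + 352/91 + 675/91 + 1152/91
 = 341/13

26.2308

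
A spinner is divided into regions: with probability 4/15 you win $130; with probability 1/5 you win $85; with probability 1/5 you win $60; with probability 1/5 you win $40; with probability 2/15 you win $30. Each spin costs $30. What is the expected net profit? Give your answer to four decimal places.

45.6667

E[payout] = 130·4/15 + 85·1/5 + 60·1/5 + 40·1/5 + 30·2/15
 = 104/3 + 17 + 12 + 8 + 4
 = 227/3
Net = 227/3 - 30 = 137/3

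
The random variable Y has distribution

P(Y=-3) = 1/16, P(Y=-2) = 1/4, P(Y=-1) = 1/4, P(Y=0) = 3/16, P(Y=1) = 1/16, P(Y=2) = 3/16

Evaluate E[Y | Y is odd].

P(Y is odd) = 1/16 + 1/4 + 1/16 = 3/8.
E[Y | Y is odd] = [(-3)·1/16 + (-1)·1/4 + 1·1/16] / (3/8)
 = -3/8 / (3/8)
 = -1

-1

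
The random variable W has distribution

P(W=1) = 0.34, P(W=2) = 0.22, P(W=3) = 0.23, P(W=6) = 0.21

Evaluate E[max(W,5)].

E[max(W,5)] = Σ max(w,5)·P(W=w)
 = 5·0.34 + 5·0.22 + 5·0.23 + 6·0.21
 = 1.7 + 1.1 + 1.15 + 1.26
 = 5.21

5.21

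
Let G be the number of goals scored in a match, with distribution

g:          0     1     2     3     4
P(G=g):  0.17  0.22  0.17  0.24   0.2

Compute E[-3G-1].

E[-3G-1] = Σ (-3g-1)·P(G=g)
 = (-1)·0.17 + (-4)·0.22 + (-7)·0.17 + (-10)·0.24 + (-13)·0.2
 = (-0.17) + (-0.88) + (-1.19) + (-2.4) + (-2.6)
 = -7.24

-7.24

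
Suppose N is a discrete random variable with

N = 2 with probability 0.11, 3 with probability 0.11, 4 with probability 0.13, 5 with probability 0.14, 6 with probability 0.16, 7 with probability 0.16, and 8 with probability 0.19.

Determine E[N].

5.37

E[N] = Σ n·P(N=n)
 = 2·0.11 + 3·0.11 + 4·0.13 + 5·0.14 + 6·0.16 + 7·0.16 + 8·0.19
 = 0.22 + 0.33 + 0.52 + 0.7 + 0.96 + 1.12 + 1.52
 = 5.37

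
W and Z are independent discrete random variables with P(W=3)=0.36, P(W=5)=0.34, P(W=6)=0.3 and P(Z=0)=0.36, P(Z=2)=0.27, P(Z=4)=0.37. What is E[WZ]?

9.2516

E[WZ] = Σ_w Σ_z wz · P(W=w)P(Z=z)
 = 0·0.1296 + 6·0.0972 + 12·0.1332 + 0·0.1224 + 10·0.0918 + 20·0.1258 + 0·0.108 + 12·0.081 + 24·0.111
 = 0 + 0.5832 + 1.5984 + 0 + 0.918 + 2.516 + 0 + 0.972 + 2.664
 = 9.2516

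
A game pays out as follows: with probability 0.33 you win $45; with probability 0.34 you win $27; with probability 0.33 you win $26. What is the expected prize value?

32.61

E[payout] = 45·0.33 + 27·0.34 + 26·0.33
 = 14.85 + 9.18 + 8.58
 = 32.61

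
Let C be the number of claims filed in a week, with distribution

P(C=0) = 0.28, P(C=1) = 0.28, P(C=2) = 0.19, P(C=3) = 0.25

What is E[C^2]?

E[C^2] = Σ c^2·P(C=c)
 = 0·0.28 + 1·0.28 + 4·0.19 + 9·0.25
 = 0 + 0.28 + 0.76 + 2.25
 = 3.29

3.29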